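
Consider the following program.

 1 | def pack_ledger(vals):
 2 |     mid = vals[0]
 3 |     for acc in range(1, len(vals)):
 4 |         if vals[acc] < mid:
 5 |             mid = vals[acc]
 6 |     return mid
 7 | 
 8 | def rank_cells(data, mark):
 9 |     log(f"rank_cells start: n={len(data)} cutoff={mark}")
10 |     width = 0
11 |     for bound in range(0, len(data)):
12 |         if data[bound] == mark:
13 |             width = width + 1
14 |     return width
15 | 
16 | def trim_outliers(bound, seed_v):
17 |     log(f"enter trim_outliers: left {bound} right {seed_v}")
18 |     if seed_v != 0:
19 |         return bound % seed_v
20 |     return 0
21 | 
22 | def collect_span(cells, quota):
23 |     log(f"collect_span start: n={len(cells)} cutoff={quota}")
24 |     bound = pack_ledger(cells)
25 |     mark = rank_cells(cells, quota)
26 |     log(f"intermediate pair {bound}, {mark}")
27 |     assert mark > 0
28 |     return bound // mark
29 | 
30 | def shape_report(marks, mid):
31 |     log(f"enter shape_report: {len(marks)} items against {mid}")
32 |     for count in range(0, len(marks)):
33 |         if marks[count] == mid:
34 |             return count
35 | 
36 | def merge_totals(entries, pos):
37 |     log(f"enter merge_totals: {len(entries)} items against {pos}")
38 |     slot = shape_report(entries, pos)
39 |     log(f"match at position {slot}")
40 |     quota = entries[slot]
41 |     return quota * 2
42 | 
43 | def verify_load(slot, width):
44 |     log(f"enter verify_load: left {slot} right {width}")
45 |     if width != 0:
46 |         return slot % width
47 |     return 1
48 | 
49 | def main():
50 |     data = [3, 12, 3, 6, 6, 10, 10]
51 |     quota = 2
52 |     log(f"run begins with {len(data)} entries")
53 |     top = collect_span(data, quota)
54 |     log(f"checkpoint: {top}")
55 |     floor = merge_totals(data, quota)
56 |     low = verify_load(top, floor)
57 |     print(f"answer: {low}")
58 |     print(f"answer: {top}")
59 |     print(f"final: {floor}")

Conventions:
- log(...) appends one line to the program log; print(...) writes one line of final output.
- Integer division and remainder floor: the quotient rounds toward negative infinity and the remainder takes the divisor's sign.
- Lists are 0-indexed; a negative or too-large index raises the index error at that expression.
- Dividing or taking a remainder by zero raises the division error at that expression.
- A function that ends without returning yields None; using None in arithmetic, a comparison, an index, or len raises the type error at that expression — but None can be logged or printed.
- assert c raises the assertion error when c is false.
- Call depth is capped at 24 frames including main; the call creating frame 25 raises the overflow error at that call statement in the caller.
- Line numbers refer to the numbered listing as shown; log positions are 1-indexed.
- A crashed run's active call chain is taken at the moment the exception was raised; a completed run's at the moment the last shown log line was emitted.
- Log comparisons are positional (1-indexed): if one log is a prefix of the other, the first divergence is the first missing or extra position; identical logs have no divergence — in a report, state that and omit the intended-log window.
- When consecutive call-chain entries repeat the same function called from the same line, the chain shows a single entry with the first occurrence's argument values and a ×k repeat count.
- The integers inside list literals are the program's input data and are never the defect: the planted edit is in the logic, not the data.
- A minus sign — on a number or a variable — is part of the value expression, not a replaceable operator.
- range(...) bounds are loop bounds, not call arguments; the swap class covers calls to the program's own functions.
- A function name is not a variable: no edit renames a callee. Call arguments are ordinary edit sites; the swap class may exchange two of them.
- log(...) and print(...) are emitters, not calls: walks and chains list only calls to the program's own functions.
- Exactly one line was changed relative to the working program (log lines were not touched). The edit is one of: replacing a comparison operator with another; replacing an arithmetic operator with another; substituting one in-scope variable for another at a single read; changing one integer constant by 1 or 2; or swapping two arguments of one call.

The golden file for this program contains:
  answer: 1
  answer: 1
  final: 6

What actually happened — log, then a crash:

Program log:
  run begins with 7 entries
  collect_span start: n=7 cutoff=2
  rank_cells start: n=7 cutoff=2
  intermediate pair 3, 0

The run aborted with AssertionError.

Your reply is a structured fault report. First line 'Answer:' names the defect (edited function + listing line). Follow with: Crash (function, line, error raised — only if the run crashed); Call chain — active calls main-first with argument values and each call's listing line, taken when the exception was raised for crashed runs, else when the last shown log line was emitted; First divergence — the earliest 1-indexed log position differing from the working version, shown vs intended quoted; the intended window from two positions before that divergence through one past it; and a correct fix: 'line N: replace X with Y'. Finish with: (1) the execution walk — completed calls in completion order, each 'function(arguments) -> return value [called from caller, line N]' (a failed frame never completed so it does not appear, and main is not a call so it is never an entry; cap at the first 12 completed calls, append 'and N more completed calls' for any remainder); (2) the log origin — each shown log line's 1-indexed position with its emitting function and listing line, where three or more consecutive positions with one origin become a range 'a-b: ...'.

Answer: the defect is in main at line 51.
Core observation: Everything matches until log position 2, which reads 'collect_span start: n=7 cutoff=2' in place of 'collect_span start: n=7 cutoff=3'.
Crash: collect_span, line 27, AssertionError.
Call chain: main -> collect_span([3, 12, 3, 6, 6, 10, 10], 2) (called at line 53).
First divergence: position 2 — the shown line 'collect_span start: n=7 cutoff=2' should read 'collect_span start: n=7 cutoff=3'.
Intended log window:
  1: run begins with 7 entries
  2: collect_span start: n=7 cutoff=3
  3: rank_cells start: n=7 cutoff=3
Execution walk:
  pack_ledger([3, 12, 3, 6, 6, 10, 10]) -> 3  [called from collect_span, line 24]
  rank_cells([3, 12, 3, 6, 6, 10, 10], 2) -> 0  [called from collect_span, line 25]
Log origin:
  1: logged in main at line 52
  2: logged in collect_span at line 23
  3: logged in rank_cells at line 9
  4: logged in collect_span at line 26
A correct fix: line 51: replace `2` with `3`.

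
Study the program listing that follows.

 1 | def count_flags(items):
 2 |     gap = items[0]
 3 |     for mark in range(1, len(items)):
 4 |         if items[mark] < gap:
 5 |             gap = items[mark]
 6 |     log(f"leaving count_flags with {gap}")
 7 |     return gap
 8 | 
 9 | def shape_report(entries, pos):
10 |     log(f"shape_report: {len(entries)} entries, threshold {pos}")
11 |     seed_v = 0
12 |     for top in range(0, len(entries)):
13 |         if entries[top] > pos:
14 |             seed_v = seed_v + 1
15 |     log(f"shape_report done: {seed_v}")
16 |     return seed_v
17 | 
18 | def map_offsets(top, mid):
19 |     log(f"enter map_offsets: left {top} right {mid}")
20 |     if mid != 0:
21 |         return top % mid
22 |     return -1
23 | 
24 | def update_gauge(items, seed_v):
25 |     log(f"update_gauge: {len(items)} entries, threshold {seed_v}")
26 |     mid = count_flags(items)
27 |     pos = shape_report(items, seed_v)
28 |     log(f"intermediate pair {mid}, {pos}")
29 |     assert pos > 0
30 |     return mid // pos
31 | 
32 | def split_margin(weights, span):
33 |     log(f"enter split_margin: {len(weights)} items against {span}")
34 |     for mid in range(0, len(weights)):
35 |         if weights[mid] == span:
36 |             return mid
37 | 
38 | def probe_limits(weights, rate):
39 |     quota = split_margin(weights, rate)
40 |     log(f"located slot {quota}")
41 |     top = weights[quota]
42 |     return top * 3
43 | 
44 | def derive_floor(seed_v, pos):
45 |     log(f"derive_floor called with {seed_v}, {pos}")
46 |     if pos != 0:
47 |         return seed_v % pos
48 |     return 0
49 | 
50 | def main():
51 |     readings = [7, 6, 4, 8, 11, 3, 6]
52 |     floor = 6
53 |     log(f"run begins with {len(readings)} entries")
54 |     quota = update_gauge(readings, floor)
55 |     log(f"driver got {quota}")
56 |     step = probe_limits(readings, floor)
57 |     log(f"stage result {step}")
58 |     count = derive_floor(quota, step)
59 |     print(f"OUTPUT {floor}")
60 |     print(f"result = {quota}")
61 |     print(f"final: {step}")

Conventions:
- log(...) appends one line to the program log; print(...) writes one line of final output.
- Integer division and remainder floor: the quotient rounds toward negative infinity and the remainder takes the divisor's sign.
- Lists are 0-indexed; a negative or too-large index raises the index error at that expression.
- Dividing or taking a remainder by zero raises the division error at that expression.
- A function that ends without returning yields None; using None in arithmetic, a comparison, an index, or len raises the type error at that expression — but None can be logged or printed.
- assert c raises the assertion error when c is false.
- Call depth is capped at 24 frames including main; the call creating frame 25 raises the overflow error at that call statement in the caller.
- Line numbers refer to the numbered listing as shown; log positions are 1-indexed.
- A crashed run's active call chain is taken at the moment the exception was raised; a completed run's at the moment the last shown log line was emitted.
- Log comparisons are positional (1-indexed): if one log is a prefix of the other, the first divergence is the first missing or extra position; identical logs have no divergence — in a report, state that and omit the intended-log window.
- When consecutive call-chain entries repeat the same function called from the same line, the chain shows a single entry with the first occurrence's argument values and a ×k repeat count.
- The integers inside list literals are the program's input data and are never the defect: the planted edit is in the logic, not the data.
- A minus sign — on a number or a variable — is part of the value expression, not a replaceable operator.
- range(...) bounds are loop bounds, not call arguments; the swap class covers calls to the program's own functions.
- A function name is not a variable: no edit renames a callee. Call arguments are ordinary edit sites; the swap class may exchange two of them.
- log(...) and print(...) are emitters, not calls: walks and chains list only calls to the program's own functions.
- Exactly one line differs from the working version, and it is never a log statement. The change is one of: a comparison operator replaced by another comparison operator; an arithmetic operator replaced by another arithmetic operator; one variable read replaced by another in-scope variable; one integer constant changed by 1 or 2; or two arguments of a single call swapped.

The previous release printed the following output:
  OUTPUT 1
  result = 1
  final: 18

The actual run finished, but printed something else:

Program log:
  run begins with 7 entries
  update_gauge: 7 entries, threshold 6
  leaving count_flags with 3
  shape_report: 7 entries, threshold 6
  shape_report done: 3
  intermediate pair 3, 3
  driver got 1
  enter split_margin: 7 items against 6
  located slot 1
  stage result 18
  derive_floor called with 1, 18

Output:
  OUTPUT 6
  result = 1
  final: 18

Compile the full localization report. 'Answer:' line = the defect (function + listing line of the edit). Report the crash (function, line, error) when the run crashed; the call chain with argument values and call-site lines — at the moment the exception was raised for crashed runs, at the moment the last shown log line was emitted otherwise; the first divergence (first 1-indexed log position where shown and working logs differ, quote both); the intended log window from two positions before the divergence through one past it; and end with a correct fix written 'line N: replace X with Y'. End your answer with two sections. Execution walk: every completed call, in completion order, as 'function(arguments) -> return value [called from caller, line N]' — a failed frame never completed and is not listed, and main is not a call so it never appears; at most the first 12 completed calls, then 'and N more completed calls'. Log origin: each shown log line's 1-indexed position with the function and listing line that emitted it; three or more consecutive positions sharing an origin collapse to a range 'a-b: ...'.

Answer: the defect is in main at line 59.
Core observation: No log line changed; the fault shows up purely in the output.
Call chain: main -> derive_floor(1, 18) (called at line 58).
First divergence: none — the logs agree in full.
Execution walk:
  count_flags([7, 6, 4, 8, 11, 3, 6]) -> 3  [called from update_gauge, line 26]
  shape_report([7, 6, 4, 8, 11, 3, 6], 6) -> 3  [called from update_gauge, line 27]
  update_gauge([7, 6, 4, 8, 11, 3, 6], 6) -> 1  [called from main, line 54]
  split_margin([7, 6, 4, 8, 11, 3, 6], 6) -> 1  [called from probe_limits, line 39]
  probe_limits([7, 6, 4, 8, 11, 3, 6], 6) -> 18  [called from main, line 56]
  derive_floor(1, 18) -> 1  [called from main, line 58]
Log line origins:
  1: from main, line 53
  2: from update_gauge, line 25
  3: from count_flags, line 6
  4: from shape_report, line 10
  5: from shape_report, line 15
  6: from update_gauge, line 28
  7: from main, line 55
  8: from split_margin, line 33
  9: from probe_limits, line 40
  10: from main, line 57
  11: from derive_floor, line 45
A correct fix: line 59: replace `floor` with `count`.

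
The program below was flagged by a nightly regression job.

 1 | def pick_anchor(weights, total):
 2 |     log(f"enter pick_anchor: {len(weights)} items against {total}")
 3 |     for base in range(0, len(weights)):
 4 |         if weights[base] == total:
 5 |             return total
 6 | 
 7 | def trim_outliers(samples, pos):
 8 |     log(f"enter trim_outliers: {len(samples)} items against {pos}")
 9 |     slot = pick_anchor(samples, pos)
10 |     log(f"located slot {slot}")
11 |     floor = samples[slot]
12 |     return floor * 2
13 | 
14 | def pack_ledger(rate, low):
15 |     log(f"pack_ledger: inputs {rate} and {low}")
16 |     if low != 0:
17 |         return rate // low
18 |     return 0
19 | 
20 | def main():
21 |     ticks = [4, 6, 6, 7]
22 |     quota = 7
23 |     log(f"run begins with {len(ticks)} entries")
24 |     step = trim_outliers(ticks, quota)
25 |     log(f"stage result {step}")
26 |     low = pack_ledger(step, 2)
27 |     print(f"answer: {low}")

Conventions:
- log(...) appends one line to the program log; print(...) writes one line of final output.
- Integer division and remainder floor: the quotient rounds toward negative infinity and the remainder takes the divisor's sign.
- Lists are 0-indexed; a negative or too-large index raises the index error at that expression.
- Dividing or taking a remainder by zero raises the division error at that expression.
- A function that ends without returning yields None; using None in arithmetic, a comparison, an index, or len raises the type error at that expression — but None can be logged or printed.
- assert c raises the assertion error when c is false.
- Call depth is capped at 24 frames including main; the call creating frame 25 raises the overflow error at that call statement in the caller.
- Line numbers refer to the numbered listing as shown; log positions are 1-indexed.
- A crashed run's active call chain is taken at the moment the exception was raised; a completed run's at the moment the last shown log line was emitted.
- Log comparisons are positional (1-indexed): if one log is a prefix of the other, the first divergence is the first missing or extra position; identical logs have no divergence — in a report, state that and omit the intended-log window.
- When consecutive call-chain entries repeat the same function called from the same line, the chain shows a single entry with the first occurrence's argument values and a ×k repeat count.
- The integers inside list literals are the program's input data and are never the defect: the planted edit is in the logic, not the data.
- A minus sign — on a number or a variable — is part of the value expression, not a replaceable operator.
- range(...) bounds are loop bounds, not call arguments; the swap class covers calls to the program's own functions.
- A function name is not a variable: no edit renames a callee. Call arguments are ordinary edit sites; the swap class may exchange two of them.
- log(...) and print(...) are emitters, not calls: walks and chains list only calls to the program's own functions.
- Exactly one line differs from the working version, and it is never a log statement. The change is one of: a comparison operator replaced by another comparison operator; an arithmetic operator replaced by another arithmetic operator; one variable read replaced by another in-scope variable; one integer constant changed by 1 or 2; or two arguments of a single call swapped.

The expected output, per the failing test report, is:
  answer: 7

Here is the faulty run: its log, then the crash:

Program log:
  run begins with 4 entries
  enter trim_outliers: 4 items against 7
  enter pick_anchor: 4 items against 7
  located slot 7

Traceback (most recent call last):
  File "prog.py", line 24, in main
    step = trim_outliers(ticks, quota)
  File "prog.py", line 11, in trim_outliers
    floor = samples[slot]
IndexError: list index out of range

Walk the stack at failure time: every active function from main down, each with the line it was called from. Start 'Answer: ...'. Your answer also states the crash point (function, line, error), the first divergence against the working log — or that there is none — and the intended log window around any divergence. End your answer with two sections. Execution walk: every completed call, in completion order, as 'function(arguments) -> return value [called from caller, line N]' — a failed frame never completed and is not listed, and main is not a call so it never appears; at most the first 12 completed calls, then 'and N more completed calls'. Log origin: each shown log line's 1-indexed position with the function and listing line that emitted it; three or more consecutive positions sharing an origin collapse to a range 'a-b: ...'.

Answer: main -> trim_outliers (called at line 24).
Key fact: Everything matches until log position 4, which reads 'located slot 7' in place of 'located slot 3'.
Crash: trim_outliers, line 11, IndexError.
First divergence: at position 4 the run shows 'located slot 7' where the working version logs 'located slot 3'.
Intended log window:
  2: enter trim_outliers: 4 items against 7
  3: enter pick_anchor: 4 items against 7
  4: located slot 3
  5: stage result 14
Execution walk:
  pick_anchor([4, 6, 6, 7], 7) -> 7  [called from trim_outliers, line 9]
Log line origins:
  1: logged in main at line 23
  2: logged in trim_outliers at line 8
  3: logged in pick_anchor at line 2
  4: logged in trim_outliers at line 10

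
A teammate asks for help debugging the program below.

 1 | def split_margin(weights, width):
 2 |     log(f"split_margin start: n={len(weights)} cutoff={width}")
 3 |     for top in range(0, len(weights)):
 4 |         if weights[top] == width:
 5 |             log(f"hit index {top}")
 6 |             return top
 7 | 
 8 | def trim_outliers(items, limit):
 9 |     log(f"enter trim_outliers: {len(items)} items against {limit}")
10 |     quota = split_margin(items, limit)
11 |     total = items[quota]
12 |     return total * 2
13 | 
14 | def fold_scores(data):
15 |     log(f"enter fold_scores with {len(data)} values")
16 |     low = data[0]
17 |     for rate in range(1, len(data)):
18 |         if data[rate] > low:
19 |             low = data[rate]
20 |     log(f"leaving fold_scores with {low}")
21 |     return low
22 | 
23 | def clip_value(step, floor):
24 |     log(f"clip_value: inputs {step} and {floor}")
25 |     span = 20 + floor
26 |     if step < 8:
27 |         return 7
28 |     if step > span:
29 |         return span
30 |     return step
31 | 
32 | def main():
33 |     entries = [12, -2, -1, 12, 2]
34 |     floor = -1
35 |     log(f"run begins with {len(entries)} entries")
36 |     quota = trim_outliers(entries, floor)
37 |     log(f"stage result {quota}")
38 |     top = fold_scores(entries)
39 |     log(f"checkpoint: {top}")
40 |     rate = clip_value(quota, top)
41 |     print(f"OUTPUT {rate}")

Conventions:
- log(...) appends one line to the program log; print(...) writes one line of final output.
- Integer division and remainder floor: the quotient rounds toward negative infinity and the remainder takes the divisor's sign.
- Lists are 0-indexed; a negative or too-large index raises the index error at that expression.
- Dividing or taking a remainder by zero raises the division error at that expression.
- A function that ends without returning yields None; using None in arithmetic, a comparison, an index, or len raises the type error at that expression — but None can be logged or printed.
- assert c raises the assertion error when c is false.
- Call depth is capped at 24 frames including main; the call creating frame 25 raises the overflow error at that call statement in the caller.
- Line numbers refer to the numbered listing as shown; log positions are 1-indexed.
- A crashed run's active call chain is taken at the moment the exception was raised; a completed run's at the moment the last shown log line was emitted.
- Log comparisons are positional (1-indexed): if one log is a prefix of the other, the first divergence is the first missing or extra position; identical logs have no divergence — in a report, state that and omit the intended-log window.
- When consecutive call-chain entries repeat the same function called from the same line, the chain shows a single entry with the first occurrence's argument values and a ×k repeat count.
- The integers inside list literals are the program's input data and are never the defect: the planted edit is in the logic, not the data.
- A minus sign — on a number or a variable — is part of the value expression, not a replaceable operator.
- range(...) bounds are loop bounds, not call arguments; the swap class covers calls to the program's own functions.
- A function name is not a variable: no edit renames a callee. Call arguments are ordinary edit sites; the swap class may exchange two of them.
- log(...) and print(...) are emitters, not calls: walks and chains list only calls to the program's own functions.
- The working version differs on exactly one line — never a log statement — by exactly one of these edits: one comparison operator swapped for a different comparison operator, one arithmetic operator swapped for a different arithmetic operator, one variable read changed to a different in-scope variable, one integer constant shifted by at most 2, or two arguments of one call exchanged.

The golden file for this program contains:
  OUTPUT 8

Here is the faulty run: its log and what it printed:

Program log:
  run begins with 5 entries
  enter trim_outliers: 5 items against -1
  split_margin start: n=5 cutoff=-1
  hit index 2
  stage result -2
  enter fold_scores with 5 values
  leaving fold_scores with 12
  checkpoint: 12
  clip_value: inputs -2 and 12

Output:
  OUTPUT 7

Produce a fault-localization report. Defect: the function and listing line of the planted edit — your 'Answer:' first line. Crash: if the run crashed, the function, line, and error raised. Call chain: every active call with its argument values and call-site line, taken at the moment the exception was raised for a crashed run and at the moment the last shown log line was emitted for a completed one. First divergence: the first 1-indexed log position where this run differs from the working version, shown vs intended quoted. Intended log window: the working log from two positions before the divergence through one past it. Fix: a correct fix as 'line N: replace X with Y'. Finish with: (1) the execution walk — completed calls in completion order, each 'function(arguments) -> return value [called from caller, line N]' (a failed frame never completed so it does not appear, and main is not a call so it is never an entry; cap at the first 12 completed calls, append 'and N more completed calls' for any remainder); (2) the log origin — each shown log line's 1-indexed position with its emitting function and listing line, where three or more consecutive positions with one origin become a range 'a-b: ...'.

Answer: the defect is in clip_value at line 27.
Key fact: Nothing in the log betrays the bug — only the output does.
Call chain: main -> clip_value(-2, 12) (called at line 40).
First divergence: none — the logs agree in full.
Execution walk:
  split_margin([12, -2, -1, 12, 2], -1) -> 2  [called from trim_outliers, line 10]
  trim_outliers([12, -2, -1, 12, 2], -1) -> -2  [called from main, line 36]
  fold_scores([12, -2, -1, 12, 2]) -> 12  [called from main, line 38]
  clip_value(-2, 12) -> 7  [called from main, line 40]
Log origin:
  1: from main, line 35
  2: from trim_outliers, line 9
  3: from split_margin, line 2
  4: from split_margin, line 5
  5: from main, line 37
  6: from fold_scores, line 15
  7: from fold_scores, line 20
  8: from main, line 39
  9: from clip_value, line 24
A correct fix: line 27: replace `7` with `8`.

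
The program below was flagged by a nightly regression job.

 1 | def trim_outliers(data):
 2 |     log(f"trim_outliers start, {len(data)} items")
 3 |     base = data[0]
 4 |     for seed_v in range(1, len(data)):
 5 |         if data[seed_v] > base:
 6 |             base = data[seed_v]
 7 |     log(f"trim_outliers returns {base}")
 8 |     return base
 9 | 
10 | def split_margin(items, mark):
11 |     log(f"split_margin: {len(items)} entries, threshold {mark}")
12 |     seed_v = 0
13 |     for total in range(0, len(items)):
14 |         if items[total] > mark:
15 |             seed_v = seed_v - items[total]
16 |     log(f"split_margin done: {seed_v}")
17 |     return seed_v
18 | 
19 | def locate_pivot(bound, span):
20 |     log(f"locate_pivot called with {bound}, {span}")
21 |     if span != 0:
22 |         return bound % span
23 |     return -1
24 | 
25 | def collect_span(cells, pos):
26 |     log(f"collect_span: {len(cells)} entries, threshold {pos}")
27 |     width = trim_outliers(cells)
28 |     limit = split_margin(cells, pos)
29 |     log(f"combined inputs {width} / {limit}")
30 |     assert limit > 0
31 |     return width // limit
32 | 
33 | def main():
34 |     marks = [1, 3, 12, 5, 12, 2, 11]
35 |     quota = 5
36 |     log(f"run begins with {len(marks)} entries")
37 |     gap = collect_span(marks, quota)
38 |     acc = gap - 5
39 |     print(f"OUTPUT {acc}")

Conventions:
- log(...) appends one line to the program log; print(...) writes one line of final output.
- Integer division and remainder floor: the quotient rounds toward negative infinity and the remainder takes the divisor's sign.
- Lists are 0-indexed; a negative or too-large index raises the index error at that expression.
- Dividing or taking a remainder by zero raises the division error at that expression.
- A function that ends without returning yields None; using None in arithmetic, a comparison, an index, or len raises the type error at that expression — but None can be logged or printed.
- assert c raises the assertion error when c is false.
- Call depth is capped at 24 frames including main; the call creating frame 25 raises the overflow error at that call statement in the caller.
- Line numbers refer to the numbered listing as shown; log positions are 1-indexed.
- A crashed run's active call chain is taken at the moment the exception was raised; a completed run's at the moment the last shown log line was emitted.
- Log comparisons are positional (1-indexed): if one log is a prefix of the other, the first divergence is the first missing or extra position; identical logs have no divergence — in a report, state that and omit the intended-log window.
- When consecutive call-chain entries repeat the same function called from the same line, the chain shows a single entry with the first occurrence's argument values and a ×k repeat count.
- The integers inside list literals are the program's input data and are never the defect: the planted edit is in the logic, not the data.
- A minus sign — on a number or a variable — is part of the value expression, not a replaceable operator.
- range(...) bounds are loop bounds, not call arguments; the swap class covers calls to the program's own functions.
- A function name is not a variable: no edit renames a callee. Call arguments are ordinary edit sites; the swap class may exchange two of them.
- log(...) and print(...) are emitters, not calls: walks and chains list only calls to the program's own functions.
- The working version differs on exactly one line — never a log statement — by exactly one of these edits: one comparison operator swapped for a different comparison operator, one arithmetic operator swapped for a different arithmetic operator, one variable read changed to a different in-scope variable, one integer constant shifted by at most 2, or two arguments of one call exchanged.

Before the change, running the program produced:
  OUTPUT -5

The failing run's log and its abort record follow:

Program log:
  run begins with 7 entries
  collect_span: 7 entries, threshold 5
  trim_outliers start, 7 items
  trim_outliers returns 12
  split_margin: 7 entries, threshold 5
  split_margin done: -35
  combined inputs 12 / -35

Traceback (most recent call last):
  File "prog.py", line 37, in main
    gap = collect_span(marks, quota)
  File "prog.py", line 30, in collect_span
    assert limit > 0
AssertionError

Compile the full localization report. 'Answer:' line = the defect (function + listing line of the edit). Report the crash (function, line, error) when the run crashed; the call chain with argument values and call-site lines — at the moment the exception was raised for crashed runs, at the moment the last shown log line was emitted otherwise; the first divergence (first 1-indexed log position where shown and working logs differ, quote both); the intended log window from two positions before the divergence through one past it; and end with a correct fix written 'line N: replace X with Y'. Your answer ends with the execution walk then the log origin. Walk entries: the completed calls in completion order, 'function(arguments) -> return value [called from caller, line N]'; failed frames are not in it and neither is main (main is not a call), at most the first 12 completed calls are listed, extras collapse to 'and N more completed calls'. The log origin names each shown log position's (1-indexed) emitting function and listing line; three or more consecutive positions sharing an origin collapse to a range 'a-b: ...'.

Answer: the defect is in split_margin at line 15.
The tell: The log first diverges at position 6: the faulty run prints 'split_margin done: -35' where the working version prints 'split_margin done: 35'.
Crash: collect_span, line 30, AssertionError.
Call chain: main -> collect_span([1, 3, 12, 5, 12, 2, 11], 5) (called at line 37).
First divergence: at position 6 the run shows 'split_margin done: -35' where the working version logs 'split_margin done: 35'.
Intended log window:
  4: trim_outliers returns 12
  5: split_margin: 7 entries, threshold 5
  6: split_margin done: 35
  7: combined inputs 12 / 35
Execution walk:
  trim_outliers([1, 3, 12, 5, 12, 2, 11]) -> 12  [called from collect_span, line 27]
  split_margin([1, 3, 12, 5, 12, 2, 11], 5) -> -35  [called from collect_span, line 28]
Log line origins:
  1: logged in main at line 36
  2: logged in collect_span at line 26
  3: logged in trim_outliers at line 2
  4: logged in trim_outliers at line 7
  5: logged in split_margin at line 11
  6: logged in split_margin at line 16
  7: logged in collect_span at line 29
A correct fix: line 15: replace `-` with `+`.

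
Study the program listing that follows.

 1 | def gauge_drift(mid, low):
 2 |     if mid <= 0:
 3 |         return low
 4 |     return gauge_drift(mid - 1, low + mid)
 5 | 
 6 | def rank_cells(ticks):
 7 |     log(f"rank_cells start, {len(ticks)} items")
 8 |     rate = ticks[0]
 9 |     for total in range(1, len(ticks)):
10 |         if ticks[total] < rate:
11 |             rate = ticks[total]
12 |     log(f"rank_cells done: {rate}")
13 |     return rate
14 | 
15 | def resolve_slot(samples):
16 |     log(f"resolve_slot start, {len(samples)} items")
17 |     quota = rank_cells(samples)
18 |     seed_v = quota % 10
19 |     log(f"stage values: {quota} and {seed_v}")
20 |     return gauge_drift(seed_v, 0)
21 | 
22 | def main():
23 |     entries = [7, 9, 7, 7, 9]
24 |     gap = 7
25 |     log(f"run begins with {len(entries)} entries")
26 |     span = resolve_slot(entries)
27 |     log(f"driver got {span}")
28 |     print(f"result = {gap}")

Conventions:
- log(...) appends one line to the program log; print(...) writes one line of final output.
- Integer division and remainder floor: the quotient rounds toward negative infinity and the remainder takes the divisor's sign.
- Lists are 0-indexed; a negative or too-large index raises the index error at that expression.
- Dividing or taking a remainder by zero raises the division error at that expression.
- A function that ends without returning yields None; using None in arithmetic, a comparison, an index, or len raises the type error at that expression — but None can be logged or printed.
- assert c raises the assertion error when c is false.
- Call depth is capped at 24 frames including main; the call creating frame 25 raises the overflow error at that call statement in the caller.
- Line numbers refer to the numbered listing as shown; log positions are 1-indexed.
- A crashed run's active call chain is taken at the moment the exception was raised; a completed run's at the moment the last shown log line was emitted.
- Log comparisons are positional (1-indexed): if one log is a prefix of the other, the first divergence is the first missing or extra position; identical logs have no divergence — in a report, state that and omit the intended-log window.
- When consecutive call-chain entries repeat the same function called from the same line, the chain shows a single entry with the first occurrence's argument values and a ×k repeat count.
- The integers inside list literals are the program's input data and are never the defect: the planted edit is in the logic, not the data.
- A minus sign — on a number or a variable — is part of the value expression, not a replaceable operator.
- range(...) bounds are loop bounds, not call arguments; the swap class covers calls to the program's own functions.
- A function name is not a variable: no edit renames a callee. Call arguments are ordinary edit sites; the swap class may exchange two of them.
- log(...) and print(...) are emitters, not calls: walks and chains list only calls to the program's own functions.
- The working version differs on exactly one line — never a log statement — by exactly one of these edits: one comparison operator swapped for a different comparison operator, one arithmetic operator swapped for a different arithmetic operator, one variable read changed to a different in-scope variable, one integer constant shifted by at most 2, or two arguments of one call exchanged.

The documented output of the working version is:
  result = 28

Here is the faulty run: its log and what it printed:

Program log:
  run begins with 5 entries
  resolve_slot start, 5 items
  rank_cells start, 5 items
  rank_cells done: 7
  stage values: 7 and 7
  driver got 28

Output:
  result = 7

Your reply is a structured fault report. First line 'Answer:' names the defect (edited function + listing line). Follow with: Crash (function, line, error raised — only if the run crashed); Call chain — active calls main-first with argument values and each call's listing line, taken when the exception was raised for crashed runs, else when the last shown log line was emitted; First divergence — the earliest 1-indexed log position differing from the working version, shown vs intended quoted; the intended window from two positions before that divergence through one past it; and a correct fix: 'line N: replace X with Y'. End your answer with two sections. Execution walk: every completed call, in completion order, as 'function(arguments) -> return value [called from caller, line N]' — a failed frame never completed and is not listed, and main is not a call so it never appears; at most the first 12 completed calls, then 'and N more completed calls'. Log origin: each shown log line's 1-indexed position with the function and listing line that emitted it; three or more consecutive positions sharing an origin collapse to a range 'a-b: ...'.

Answer: the defect is in main at line 28.
Core observation: Every logged value matches the working version; the printed result is what differs.
Call chain: main.
First divergence: none; the two logs match at every position.
Execution walk:
  rank_cells([7, 9, 7, 7, 9]) -> 7  [called from resolve_slot, line 17]
  gauge_drift(0, 28) -> 28  [called from gauge_drift, line 4]
  gauge_drift(1, 27) -> 28  [called from gauge_drift, line 4]
  gauge_drift(2, 25) -> 28  [called from gauge_drift, line 4]
  gauge_drift(3, 22) -> 28  [called from gauge_drift, line 4]
  gauge_drift(4, 18) -> 28  [called from gauge_drift, line 4]
  gauge_drift(5, 13) -> 28  [called from gauge_drift, line 4]
  gauge_drift(6, 7) -> 28  [called from gauge_drift, line 4]
  gauge_drift(7, 0) -> 28  [called from resolve_slot, line 20]
  resolve_slot([7, 9, 7, 7, 9]) -> 28  [called from main, line 26]
Log origin:
  1 — main, line 25
  2 — resolve_slot, line 16
  3 — rank_cells, line 7
  4 — rank_cells, line 12
  5 — resolve_slot, line 19
  6 — main, line 27
A correct fix: line 28: replace `gap` with `span`.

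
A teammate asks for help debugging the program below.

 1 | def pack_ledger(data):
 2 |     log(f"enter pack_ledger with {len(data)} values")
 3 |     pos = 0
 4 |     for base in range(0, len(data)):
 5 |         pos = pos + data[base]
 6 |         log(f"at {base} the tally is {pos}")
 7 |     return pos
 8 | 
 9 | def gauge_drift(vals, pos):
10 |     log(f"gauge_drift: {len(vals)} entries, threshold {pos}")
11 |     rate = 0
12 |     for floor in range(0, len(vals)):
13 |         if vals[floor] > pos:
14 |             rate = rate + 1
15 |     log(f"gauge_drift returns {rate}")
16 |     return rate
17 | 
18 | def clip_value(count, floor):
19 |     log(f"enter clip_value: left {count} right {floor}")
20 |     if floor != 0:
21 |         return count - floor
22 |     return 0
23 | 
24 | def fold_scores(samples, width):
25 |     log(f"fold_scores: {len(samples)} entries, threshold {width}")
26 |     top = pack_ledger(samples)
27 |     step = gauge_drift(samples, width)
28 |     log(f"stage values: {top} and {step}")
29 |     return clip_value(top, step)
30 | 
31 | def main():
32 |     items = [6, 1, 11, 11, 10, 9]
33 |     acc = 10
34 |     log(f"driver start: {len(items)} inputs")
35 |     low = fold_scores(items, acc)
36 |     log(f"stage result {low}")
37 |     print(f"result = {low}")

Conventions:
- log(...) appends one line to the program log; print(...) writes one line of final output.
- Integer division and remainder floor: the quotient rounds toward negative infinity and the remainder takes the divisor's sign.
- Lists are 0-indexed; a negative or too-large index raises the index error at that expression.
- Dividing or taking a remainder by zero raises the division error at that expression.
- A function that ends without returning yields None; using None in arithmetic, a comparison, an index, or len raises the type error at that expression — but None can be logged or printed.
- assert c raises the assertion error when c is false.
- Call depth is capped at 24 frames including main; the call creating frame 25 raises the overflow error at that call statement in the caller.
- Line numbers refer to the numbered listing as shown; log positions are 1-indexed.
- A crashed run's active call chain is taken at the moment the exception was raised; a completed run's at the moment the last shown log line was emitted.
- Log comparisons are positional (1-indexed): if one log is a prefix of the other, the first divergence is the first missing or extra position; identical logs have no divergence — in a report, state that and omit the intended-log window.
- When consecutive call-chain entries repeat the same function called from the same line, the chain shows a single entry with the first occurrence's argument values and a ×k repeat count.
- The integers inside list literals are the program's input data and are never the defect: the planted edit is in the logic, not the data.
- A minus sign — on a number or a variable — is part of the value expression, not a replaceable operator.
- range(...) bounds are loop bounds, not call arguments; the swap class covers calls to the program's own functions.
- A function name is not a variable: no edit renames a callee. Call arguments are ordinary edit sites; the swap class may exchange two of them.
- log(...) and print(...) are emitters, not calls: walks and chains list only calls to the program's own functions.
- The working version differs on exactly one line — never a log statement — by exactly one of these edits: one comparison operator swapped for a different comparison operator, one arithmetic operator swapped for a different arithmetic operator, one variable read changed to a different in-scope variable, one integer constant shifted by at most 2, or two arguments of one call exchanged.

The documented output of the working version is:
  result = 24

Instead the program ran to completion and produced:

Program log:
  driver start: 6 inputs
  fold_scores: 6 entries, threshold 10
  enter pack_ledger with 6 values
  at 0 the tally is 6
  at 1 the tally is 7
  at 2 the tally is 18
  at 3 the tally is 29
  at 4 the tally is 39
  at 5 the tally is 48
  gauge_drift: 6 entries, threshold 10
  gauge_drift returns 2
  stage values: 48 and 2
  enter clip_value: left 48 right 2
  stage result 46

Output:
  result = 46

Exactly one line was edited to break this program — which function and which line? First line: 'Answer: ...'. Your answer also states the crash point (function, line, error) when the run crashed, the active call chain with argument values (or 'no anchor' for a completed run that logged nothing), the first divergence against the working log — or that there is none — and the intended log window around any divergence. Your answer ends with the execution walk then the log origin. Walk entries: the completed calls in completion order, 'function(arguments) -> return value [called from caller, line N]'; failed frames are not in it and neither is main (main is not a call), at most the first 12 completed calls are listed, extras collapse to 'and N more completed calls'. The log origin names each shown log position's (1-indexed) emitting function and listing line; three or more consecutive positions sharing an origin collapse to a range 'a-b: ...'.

Answer: the defect is in clip_value at line 21.
Core observation: The earliest visible damage is log position 14 — 'stage result 46' rather than the intended 'stage result 24'.
Call chain: main.
First divergence: position 14 — the shown line 'stage result 46' should read 'stage result 24'.
Intended log window:
  12: stage values: 48 and 2
  13: enter clip_value: left 48 right 2
  14: stage result 24
Execution walk:
  pack_ledger([6, 1, 11, 11, 10, 9]) -> 48  [called from fold_scores, line 26]
  gauge_drift([6, 1, 11, 11, 10, 9], 10) -> 2  [called from fold_scores, line 27]
  clip_value(48, 2) -> 46  [called from fold_scores, line 29]
  fold_scores([6, 1, 11, 11, 10, 9], 10) -> 46  [called from main, line 35]
Log line origins:
  1: from main, line 34
  2: from fold_scores, line 25
  3: from pack_ledger, line 2
  4-9: from pack_ledger, line 6
  10: from gauge_drift, line 10
  11: from gauge_drift, line 15
  12: from fold_scores, line 28
  13: from clip_value, line 19
  14: from main, line 36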